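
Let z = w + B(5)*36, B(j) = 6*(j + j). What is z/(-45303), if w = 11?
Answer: -2171/45303 ≈ -0.047922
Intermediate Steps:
B(j) = 12*j (B(j) = 6*(2*j) = 12*j)
z = 2171 (z = 11 + (12*5)*36 = 11 + 60*36 = 11 + 2160 = 2171)
z/(-45303) = 2171/(-45303) = 2171*(-1/45303) = -2171/45303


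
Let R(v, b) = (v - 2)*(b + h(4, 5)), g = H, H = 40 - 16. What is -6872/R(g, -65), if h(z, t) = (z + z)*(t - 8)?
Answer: 3436/979 ≈ 3.5097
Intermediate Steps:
h(z, t) = 2*z*(-8 + t) (h(z, t) = (2*z)*(-8 + t) = 2*z*(-8 + t))
H = 24
g = 24
R(v, b) = (-24 + b)*(-2 + v) (R(v, b) = (v - 2)*(b + 2*4*(-8 + 5)) = (-2 + v)*(b + 2*4*(-3)) = (-2 + v)*(b - 24) = (-2 + v)*(-24 + b) = (-24 + b)*(-2 + v))
-6872/R(g, -65) = -6872/(48 - 24*24 - 2*(-65) - 65*24) = -6872/(48 - 576 + 130 - 1560) = -6872/(-1958) = -6872*(-1/1958) = 3436/979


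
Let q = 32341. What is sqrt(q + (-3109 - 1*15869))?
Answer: sqrt(13363) ≈ 115.60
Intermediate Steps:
sqrt(q + (-3109 - 1*15869)) = sqrt(32341 + (-3109 - 1*15869)) = sqrt(32341 + (-3109 - 15869)) = sqrt(32341 - 18978) = sqrt(13363)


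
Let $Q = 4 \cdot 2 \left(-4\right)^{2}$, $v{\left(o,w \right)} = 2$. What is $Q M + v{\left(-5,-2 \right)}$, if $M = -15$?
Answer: $-1918$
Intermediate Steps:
$Q = 128$ ($Q = 8 \cdot 16 = 128$)
$Q M + v{\left(-5,-2 \right)} = 128 \left(-15\right) + 2 = -1920 + 2 = -1918$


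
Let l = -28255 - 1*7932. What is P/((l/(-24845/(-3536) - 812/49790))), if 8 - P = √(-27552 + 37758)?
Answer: -47467743/30629762410 + 1281629061*√14/245038099280 ≈ 0.018020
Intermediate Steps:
l = -36187 (l = -28255 - 7932 = -36187)
P = 8 - 27*√14 (P = 8 - √(-27552 + 37758) = 8 - √10206 = 8 - 27*√14 ≈ -93.025)
P/((l/(-24845/(-3536) - 812/49790))) = (8 - 27*√14)/((-36187/(-24845/(-3536) - 812/49790))) = (8 - 27*√14)/((-36187/(-24845*(-1/3536) - 812*1/49790))) = (8 - 27*√14)/((-36187/(24845/3536 - 406/24895))) = (8 - 27*√14)/((-36187/47467743/6771440)) = (8 - 27*√14)/((-36187*6771440/47467743)) = (8 - 27*√14)/(-245038099280/47467743) = (8 - 27*√14)*(-47467743/245038099280) = -47467743/30629762410 + 1281629061*√14/245038099280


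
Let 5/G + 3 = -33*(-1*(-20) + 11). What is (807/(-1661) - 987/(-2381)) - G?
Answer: -269619355/4057666866 ≈ -0.066447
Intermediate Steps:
G = -5/1026 (G = 5/(-3 - 33*(-1*(-20) + 11)) = 5/(-3 - 33*(20 + 11)) = 5/(-3 - 33*31) = 5/(-3 - 1023) = 5/(-1026) = 5*(-1/1026) = -5/1026 ≈ -0.0048733)
(807/(-1661) - 987/(-2381)) - G = (807/(-1661) - 987/(-2381)) - 1*(-5/1026) = (807*(-1/1661) - 987*(-1/2381)) + 5/1026 = (-807/1661 + 987/2381) + 5/1026 = -282060/3954841 + 5/1026 = -269619355/4057666866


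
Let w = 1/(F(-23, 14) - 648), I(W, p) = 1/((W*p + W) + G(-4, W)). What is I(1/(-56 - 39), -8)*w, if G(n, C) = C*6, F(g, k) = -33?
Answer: -95/681 ≈ -0.13950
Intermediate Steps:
G(n, C) = 6*C
I(W, p) = 1/(7*W + W*p) (I(W, p) = 1/((W*p + W) + 6*W) = 1/((W + W*p) + 6*W) = 1/(7*W + W*p))
w = -1/681 (w = 1/(-33 - 648) = 1/(-681) = -1/681 ≈ -0.0014684)
I(1/(-56 - 39), -8)*w = (1/((1/(-56 - 39))*(7 - 8)))*(-1/681) = (1/(1/(-95)*(-1)))*(-1/681) = (-1/(-1/95))*(-1/681) = -95*(-1)*(-1/681) = 95*(-1/681) = -95/681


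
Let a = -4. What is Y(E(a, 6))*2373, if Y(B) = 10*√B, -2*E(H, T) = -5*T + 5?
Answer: 59325*√2 ≈ 83898.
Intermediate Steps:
E(H, T) = -5/2 + 5*T/2 (E(H, T) = -(-5*T + 5)/2 = -(5 - 5*T)/2 = -5/2 + 5*T/2)
Y(E(a, 6))*2373 = (10*√(-5/2 + (5/2)*6))*2373 = (10*√(-5/2 + 15))*2373 = (10*√(25/2))*2373 = (10*(5*√2/2))*2373 = (25*√2)*2373 = 59325*√2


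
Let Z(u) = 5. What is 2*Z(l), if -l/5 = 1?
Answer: 10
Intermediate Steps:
l = -5 (l = -5*1 = -5)
2*Z(l) = 2*5 = 10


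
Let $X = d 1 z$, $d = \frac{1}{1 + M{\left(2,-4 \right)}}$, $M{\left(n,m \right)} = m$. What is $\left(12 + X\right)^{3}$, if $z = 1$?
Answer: $\frac{42875}{27} \approx 1588.0$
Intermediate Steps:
$d = - \frac{1}{3}$ ($d = \frac{1}{1 - 4} = \frac{1}{-3} = - \frac{1}{3} \approx -0.33333$)
$X = - \frac{1}{3}$ ($X = \left(- \frac{1}{3}\right) 1 \cdot 1 = \left(- \frac{1}{3}\right) 1 = - \frac{1}{3} \approx -0.33333$)
$\left(12 + X\right)^{3} = \left(12 - \frac{1}{3}\right)^{3} = \left(\frac{35}{3}\right)^{3} = \frac{42875}{27}$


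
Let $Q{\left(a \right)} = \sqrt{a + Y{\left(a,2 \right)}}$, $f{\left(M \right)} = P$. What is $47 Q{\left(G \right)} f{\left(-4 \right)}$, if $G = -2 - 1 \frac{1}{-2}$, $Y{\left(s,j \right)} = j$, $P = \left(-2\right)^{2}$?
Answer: $94 \sqrt{2} \approx 132.94$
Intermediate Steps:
$P = 4$
$f{\left(M \right)} = 4$
$G = - \frac{3}{2}$ ($G = -2 - 1 \left(- \frac{1}{2}\right) = -2 - - \frac{1}{2} = -2 + \frac{1}{2} = - \frac{3}{2} \approx -1.5$)
$Q{\left(a \right)} = \sqrt{2 + a}$ ($Q{\left(a \right)} = \sqrt{a + 2} = \sqrt{2 + a}$)
$47 Q{\left(G \right)} f{\left(-4 \right)} = 47 \sqrt{2 - \frac{3}{2}} \cdot 4 = \frac{47}{\sqrt{2}} \cdot 4 = 47 \frac{\sqrt{2}}{2} \cdot 4 = \frac{47 \sqrt{2}}{2} \cdot 4 = 94 \sqrt{2}$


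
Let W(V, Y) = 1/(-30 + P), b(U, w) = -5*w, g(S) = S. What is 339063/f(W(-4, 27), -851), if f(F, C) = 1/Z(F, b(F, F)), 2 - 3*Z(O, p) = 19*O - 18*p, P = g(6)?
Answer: 17744297/24 ≈ 7.3935e+5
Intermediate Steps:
P = 6
W(V, Y) = -1/24 (W(V, Y) = 1/(-30 + 6) = 1/(-24) = -1/24)
Z(O, p) = ⅔ + 6*p - 19*O/3 (Z(O, p) = ⅔ - (19*O - 18*p)/3 = ⅔ - (-18*p + 19*O)/3 = ⅔ + (6*p - 19*O/3) = ⅔ + 6*p - 19*O/3)
f(F, C) = 1/(⅔ - 109*F/3) (f(F, C) = 1/(⅔ + 6*(-5*F) - 19*F/3) = 1/(⅔ - 30*F - 19*F/3) = 1/(⅔ - 109*F/3))
339063/f(W(-4, 27), -851) = 339063/((3/(2 - 109*(-1/24)))) = 339063/((3/(2 + 109/24))) = 339063/((3/(157/24))) = 339063/((3*(24/157))) = 339063/(72/157) = 339063*(157/72) = 17744297/24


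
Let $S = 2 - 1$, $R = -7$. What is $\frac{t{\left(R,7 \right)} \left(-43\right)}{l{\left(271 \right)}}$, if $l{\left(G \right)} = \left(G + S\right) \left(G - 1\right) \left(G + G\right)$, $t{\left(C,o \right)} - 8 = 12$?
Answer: $- \frac{43}{1990224} \approx -2.1606 \cdot 10^{-5}$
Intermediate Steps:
$t{\left(C,o \right)} = 20$ ($t{\left(C,o \right)} = 8 + 12 = 20$)
$S = 1$
$l{\left(G \right)} = 2 G \left(1 + G\right) \left(-1 + G\right)$ ($l{\left(G \right)} = \left(G + 1\right) \left(G - 1\right) \left(G + G\right) = \left(1 + G\right) \left(-1 + G\right) 2 G = \left(1 + G\right) 2 G \left(-1 + G\right) = 2 G \left(1 + G\right) \left(-1 + G\right)$)
$\frac{t{\left(R,7 \right)} \left(-43\right)}{l{\left(271 \right)}} = \frac{20 \left(-43\right)}{2 \cdot 271 \left(-1 + 271^{2}\right)} = - \frac{860}{2 \cdot 271 \left(-1 + 73441\right)} = - \frac{860}{2 \cdot 271 \cdot 73440} = - \frac{860}{39804480} = \left(-860\right) \frac{1}{39804480} = - \frac{43}{1990224}$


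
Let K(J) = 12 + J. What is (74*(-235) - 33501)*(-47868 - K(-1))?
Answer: 2436610189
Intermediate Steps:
(74*(-235) - 33501)*(-47868 - K(-1)) = (74*(-235) - 33501)*(-47868 - (12 - 1)) = (-17390 - 33501)*(-47868 - 1*11) = -50891*(-47868 - 11) = -50891*(-47879) = 2436610189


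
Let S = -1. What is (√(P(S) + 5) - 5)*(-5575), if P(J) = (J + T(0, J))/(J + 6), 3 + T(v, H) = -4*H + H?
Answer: 27875 - 2230*√30 ≈ 15661.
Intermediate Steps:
T(v, H) = -3 - 3*H (T(v, H) = -3 + (-4*H + H) = -3 - 3*H)
P(J) = (-3 - 2*J)/(6 + J) (P(J) = (J + (-3 - 3*J))/(J + 6) = (-3 - 2*J)/(6 + J))
(√(P(S) + 5) - 5)*(-5575) = (√((-3 - 2*(-1))/(6 - 1) + 5) - 5)*(-5575) = (√((-3 + 2)/5 + 5) - 5)*(-5575) = (√((⅕)*(-1) + 5) - 5)*(-5575) = (√(-⅕ + 5) - 5)*(-5575) = (√(24/5) - 5)*(-5575) = (2*√30/5 - 5)*(-5575) = (-5 + 2*√30/5)*(-5575) = 27875 - 2230*√30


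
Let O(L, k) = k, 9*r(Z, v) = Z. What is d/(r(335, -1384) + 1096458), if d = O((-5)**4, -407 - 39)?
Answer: -4014/9868457 ≈ -0.00040675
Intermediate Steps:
r(Z, v) = Z/9
d = -446 (d = -407 - 39 = -446)
d/(r(335, -1384) + 1096458) = -446/((1/9)*335 + 1096458) = -446/(335/9 + 1096458) = -446/9868457/9 = -446*9/9868457 = -4014/9868457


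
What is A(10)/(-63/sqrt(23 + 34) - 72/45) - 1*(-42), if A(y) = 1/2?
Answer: 1338458/31859 - 525*sqrt(57)/63718 ≈ 41.950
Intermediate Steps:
A(y) = 1/2 (A(y) = 1*(1/2) = 1/2)
A(10)/(-63/sqrt(23 + 34) - 72/45) - 1*(-42) = (1/2)/(-63/sqrt(23 + 34) - 72/45) - 1*(-42) = (1/2)/(-63*sqrt(57)/57 - 72*1/45) + 42 = (1/2)/(-21*sqrt(57)/19 - 8/5) + 42 = (1/2)/(-8/5 - 21*sqrt(57)/19) + 42 = 1/(2*(-8/5 - 21*sqrt(57)/19)) + 42 = 42 + 1/(2*(-8/5 - 21*sqrt(57)/19))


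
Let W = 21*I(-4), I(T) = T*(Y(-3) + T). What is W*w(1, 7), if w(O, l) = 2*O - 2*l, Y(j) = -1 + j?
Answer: -8064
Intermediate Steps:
I(T) = T*(-4 + T) (I(T) = T*((-1 - 3) + T) = T*(-4 + T))
w(O, l) = -2*l + 2*O
W = 672 (W = 21*(-4*(-4 - 4)) = 21*(-4*(-8)) = 21*32 = 672)
W*w(1, 7) = 672*(-2*7 + 2*1) = 672*(-14 + 2) = 672*(-12) = -8064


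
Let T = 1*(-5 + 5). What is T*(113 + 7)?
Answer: 0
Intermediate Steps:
T = 0 (T = 1*0 = 0)
T*(113 + 7) = 0*(113 + 7) = 0*120 = 0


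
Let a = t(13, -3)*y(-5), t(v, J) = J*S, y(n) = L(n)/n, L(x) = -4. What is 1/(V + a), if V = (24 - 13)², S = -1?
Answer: 5/617 ≈ 0.0081037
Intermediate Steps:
y(n) = -4/n
V = 121 (V = 11² = 121)
t(v, J) = -J (t(v, J) = J*(-1) = -J)
a = 12/5 (a = (-1*(-3))*(-4/(-5)) = 3*(-4*(-⅕)) = 3*(⅘) = 12/5 ≈ 2.4000)
1/(V + a) = 1/(121 + 12/5) = 1/(617/5) = 5/617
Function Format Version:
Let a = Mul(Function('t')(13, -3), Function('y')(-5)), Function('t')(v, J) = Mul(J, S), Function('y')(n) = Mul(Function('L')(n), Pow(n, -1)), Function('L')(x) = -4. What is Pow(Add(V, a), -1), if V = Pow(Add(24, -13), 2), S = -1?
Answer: Rational(5, 617) ≈ 0.0081037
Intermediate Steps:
Function('y')(n) = Mul(-4, Pow(n, -1))
V = 121 (V = Pow(11, 2) = 121)
Function('t')(v, J) = Mul(-1, J) (Function('t')(v, J) = Mul(J, -1) = Mul(-1, J))
a = Rational(12, 5) (a = Mul(Mul(-1, -3), Mul(-4, Pow(-5, -1))) = Mul(3, Mul(-4, Rational(-1, 5))) = Mul(3, Rational(4, 5)) = Rational(12, 5) ≈ 2.4000)
Pow(Add(V, a), -1) = Pow(Add(121, Rational(12, 5)), -1) = Pow(Rational(617, 5), -1) = Rational(5, 617)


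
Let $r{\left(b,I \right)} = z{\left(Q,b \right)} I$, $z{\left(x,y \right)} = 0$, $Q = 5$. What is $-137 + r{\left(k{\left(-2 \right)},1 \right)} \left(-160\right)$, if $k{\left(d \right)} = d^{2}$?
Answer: $-137$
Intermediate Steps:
$r{\left(b,I \right)} = 0$ ($r{\left(b,I \right)} = 0 I = 0$)
$-137 + r{\left(k{\left(-2 \right)},1 \right)} \left(-160\right) = -137 + 0 \left(-160\right) = -137 + 0 = -137$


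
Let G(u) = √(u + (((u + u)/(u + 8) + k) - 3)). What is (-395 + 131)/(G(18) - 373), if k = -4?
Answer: 320034/452129 + 66*√2093/452129 ≈ 0.71452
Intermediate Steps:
G(u) = √(-7 + u + 2*u/(8 + u)) (G(u) = √(u + (((u + u)/(u + 8) - 4) - 3)) = √(u + (((2*u)/(8 + u) - 4) - 3)) = √(u + ((2*u/(8 + u) - 4) - 3)) = √(u + ((-4 + 2*u/(8 + u)) - 3)) = √(u + (-7 + 2*u/(8 + u))) = √(-7 + u + 2*u/(8 + u)))
(-395 + 131)/(G(18) - 373) = (-395 + 131)/(√((-56 + 18² + 3*18)/(8 + 18)) - 373) = -264/(√((-56 + 324 + 54)/26) - 373) = -264/(√((1/26)*322) - 373) = -264/(√(161/13) - 373) = -264/(√2093/13 - 373) = -264/(-373 + √2093/13)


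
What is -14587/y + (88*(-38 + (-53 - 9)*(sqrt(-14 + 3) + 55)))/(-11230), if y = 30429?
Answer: 4534538443/170858835 + 2728*I*sqrt(11)/5615 ≈ 26.54 + 1.6114*I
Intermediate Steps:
-14587/y + (88*(-38 + (-53 - 9)*(sqrt(-14 + 3) + 55)))/(-11230) = -14587/30429 + (88*(-38 + (-53 - 9)*(sqrt(-14 + 3) + 55)))/(-11230) = -14587*1/30429 + (88*(-38 - 62*(sqrt(-11) + 55)))*(-1/11230) = -14587/30429 + (88*(-38 - 62*(I*sqrt(11) + 55)))*(-1/11230) = -14587/30429 + (88*(-38 - 62*(55 + I*sqrt(11))))*(-1/11230) = -14587/30429 + (88*(-38 + (-3410 - 62*I*sqrt(11))))*(-1/11230) = -14587/30429 + (88*(-3448 - 62*I*sqrt(11)))*(-1/11230) = -14587/30429 + (-303424 - 5456*I*sqrt(11))*(-1/11230) = -14587/30429 + (151712/5615 + 2728*I*sqrt(11)/5615) = 4534538443/170858835 + 2728*I*sqrt(11)/5615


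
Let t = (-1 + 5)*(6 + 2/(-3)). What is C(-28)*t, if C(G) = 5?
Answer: 320/3 ≈ 106.67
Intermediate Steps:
t = 64/3 (t = 4*(6 + 2*(-⅓)) = 4*(6 - ⅔) = 4*(16/3) = 64/3 ≈ 21.333)
C(-28)*t = 5*(64/3) = 320/3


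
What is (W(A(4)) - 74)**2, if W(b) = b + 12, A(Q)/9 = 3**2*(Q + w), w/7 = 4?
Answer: 6400900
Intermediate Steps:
w = 28 (w = 7*4 = 28)
A(Q) = 2268 + 81*Q (A(Q) = 9*(3**2*(Q + 28)) = 9*(9*(28 + Q)) = 9*(252 + 9*Q) = 2268 + 81*Q)
W(b) = 12 + b
(W(A(4)) - 74)**2 = ((12 + (2268 + 81*4)) - 74)**2 = ((12 + (2268 + 324)) - 74)**2 = ((12 + 2592) - 74)**2 = (2604 - 74)**2 = 2530**2 = 6400900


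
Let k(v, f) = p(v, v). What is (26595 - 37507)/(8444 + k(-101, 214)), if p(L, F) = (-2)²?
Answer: -31/24 ≈ -1.2917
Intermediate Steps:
p(L, F) = 4
k(v, f) = 4
(26595 - 37507)/(8444 + k(-101, 214)) = (26595 - 37507)/(8444 + 4) = -10912/8448 = -10912*1/8448 = -31/24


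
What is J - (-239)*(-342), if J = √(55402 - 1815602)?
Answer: -81738 + 10*I*√17602 ≈ -81738.0 + 1326.7*I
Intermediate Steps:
J = 10*I*√17602 (J = √(-1760200) = 10*I*√17602 ≈ 1326.7*I)
J - (-239)*(-342) = 10*I*√17602 - (-239)*(-342) = 10*I*√17602 - 1*81738 = 10*I*√17602 - 81738 = -81738 + 10*I*√17602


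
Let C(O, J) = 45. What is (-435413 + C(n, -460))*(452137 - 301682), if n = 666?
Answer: -65503292440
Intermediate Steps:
(-435413 + C(n, -460))*(452137 - 301682) = (-435413 + 45)*(452137 - 301682) = -435368*150455 = -65503292440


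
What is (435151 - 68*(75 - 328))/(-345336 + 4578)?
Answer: -150785/113586 ≈ -1.3275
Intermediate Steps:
(435151 - 68*(75 - 328))/(-345336 + 4578) = (435151 - 68*(-253))/(-340758) = (435151 + 17204)*(-1/340758) = 452355*(-1/340758) = -150785/113586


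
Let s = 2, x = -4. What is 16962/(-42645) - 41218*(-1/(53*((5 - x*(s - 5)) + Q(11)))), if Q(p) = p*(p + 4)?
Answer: 269283637/59518205 ≈ 4.5244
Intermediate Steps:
Q(p) = p*(4 + p)
16962/(-42645) - 41218*(-1/(53*((5 - x*(s - 5)) + Q(11)))) = 16962/(-42645) - 41218*(-1/(53*((5 - (-4)*(2 - 5)) + 11*(4 + 11)))) = 16962*(-1/42645) - 41218*(-1/(53*((5 - (-4)*(-3)) + 11*15))) = -5654/14215 - 41218*(-1/(53*((5 - 1*12) + 165))) = -5654/14215 - 41218*(-1/(53*((5 - 12) + 165))) = -5654/14215 - 41218*(-1/(53*(-7 + 165))) = -5654/14215 - 41218/(158*(-53)) = -5654/14215 - 41218/(-8374) = -5654/14215 - 41218*(-1/8374) = -5654/14215 + 20609/4187 = 269283637/59518205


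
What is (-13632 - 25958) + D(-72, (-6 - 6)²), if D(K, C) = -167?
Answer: -39757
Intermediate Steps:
(-13632 - 25958) + D(-72, (-6 - 6)²) = (-13632 - 25958) - 167 = -39590 - 167 = -39757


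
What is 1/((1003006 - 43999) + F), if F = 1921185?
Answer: 1/2880192 ≈ 3.4720e-7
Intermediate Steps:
1/((1003006 - 43999) + F) = 1/((1003006 - 43999) + 1921185) = 1/(959007 + 1921185) = 1/2880192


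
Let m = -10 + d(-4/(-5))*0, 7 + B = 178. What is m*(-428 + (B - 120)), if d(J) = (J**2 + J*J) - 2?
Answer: 3770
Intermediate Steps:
B = 171 (B = -7 + 178 = 171)
d(J) = -2 + 2*J**2 (d(J) = (J**2 + J**2) - 2 = 2*J**2 - 2 = -2 + 2*J**2)
m = -10 (m = -10 + (-2 + 2*(-4/(-5))**2)*0 = -10 + (-2 + 2*(-4*(-1/5))**2)*0 = -10 + (-2 + 2*(4/5)**2)*0 = -10 + (-2 + 2*(16/25))*0 = -10 + (-2 + 32/25)*0 = -10 - 18/25*0 = -10 + 0 = -10)
m*(-428 + (B - 120)) = -10*(-428 + (171 - 120)) = -10*(-428 + 51) = -10*(-377) = 3770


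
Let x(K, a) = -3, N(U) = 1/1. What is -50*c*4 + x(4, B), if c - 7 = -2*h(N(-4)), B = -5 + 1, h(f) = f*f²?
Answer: -1003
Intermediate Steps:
N(U) = 1
h(f) = f³
B = -4
c = 5 (c = 7 - 2*1³ = 7 - 2*1 = 7 - 2 = 5)
-50*c*4 + x(4, B) = -250*4 - 3 = -50*20 - 3 = -1000 - 3 = -1003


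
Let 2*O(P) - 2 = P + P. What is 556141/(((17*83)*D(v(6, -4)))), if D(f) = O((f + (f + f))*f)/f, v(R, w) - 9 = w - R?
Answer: -556141/5644 ≈ -98.537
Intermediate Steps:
v(R, w) = 9 + w - R (v(R, w) = 9 + (w - R) = 9 + w - R)
O(P) = 1 + P (O(P) = 1 + (P + P)/2 = 1 + (2*P)/2 = 1 + P)
D(f) = (1 + 3*f**2)/f (D(f) = (1 + (f + (f + f))*f)/f = (1 + (f + 2*f)*f)/f = (1 + (3*f)*f)/f = (1 + 3*f**2)/f)
556141/(((17*83)*D(v(6, -4)))) = 556141/(((17*83)*(1/(9 - 4 - 1*6) + 3*(9 - 4 - 1*6)))) = 556141/((1411*(1/(9 - 4 - 6) + 3*(9 - 4 - 6)))) = 556141/((1411*(1/(-1) + 3*(-1)))) = 556141/((1411*(-1 - 3))) = 556141/((1411*(-4))) = 556141/(-5644) = 556141*(-1/5644) = -556141/5644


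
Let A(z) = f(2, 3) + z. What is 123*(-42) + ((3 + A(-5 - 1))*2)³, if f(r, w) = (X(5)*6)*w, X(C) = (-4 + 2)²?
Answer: 2622906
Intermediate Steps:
X(C) = 4 (X(C) = (-2)² = 4)
f(r, w) = 24*w (f(r, w) = (4*6)*w = 24*w)
A(z) = 72 + z (A(z) = 24*3 + z = 72 + z)
123*(-42) + ((3 + A(-5 - 1))*2)³ = 123*(-42) + ((3 + (72 + (-5 - 1)))*2)³ = -5166 + ((3 + (72 - 6))*2)³ = -5166 + ((3 + 66)*2)³ = -5166 + (69*2)³ = -5166 + 138³ = -5166 + 2628072 = 2622906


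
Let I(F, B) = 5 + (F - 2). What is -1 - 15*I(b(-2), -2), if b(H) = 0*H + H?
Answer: -16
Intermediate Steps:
b(H) = H (b(H) = 0 + H = H)
I(F, B) = 3 + F (I(F, B) = 5 + (-2 + F) = 3 + F)
-1 - 15*I(b(-2), -2) = -1 - 15*(3 - 2) = -1 - 15*1 = -1 - 15 = -16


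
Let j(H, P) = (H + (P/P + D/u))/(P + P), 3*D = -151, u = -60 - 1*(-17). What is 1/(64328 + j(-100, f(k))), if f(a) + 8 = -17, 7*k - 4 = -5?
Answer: 645/41492822 ≈ 1.5545e-5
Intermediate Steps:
k = -1/7 (k = 4/7 + (1/7)*(-5) = 4/7 - 5/7 = -1/7 ≈ -0.14286)
f(a) = -25 (f(a) = -8 - 17 = -25)
u = -43 (u = -60 + 17 = -43)
D = -151/3 (D = (1/3)*(-151) = -151/3 ≈ -50.333)
j(H, P) = (280/129 + H)/(2*P) (j(H, P) = (H + (P/P - 151/3/(-43)))/(P + P) = (H + (1 - 151/3*(-1/43)))/((2*P)) = (H + (1 + 151/129))*(1/(2*P)) = (H + 280/129)*(1/(2*P)) = (280/129 + H)*(1/(2*P)) = (280/129 + H)/(2*P))
1/(64328 + j(-100, f(k))) = 1/(64328 + (1/258)*(280 + 129*(-100))/(-25)) = 1/(64328 + (1/258)*(-1/25)*(280 - 12900)) = 1/(64328 + (1/258)*(-1/25)*(-12620)) = 1/(64328 + 1262/645) = 1/(41492822/645) = 645/41492822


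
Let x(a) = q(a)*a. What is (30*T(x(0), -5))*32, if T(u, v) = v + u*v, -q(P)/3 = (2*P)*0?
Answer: -4800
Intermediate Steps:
q(P) = 0 (q(P) = -3*2*P*0 = -3*0 = 0)
x(a) = 0 (x(a) = 0*a = 0)
(30*T(x(0), -5))*32 = (30*(-5*(1 + 0)))*32 = (30*(-5*1))*32 = (30*(-5))*32 = -150*32 = -4800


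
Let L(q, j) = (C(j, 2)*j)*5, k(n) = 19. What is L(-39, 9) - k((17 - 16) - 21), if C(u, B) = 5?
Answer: 206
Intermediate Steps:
L(q, j) = 25*j (L(q, j) = (5*j)*5 = 25*j)
L(-39, 9) - k((17 - 16) - 21) = 25*9 - 1*19 = 225 - 19 = 206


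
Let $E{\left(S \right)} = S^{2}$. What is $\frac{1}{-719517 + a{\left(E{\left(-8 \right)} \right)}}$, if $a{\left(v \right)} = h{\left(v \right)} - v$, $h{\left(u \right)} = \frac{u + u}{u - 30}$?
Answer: $- \frac{17}{12232813} \approx -1.3897 \cdot 10^{-6}$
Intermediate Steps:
$h{\left(u \right)} = \frac{2 u}{-30 + u}$
$a{\left(v \right)} = - v + \frac{2 v}{-30 + v}$ ($a{\left(v \right)} = \frac{2 v}{-30 + v} - v = - v + \frac{2 v}{-30 + v}$)
$\frac{1}{-719517 + a{\left(E{\left(-8 \right)} \right)}} = \frac{1}{-719517 + \frac{\left(-8\right)^{2} \left(32 - \left(-8\right)^{2}\right)}{-30 + \left(-8\right)^{2}}} = \frac{1}{-719517 + \frac{64 \left(32 - 64\right)}{-30 + 64}} = \frac{1}{-719517 + \frac{64 \left(32 - 64\right)}{34}} = \frac{1}{-719517 + 64 \cdot \frac{1}{34} \left(-32\right)} = \frac{1}{-719517 - \frac{1024}{17}} = \frac{1}{- \frac{12232813}{17}} = - \frac{17}{12232813}$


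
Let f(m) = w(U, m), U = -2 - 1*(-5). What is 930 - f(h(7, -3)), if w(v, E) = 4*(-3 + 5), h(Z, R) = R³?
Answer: 922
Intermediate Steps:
U = 3 (U = -2 + 5 = 3)
w(v, E) = 8 (w(v, E) = 4*2 = 8)
f(m) = 8
930 - f(h(7, -3)) = 930 - 1*8 = 930 - 8 = 922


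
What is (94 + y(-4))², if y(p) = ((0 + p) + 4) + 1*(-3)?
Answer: 8281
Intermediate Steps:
y(p) = 1 + p (y(p) = (p + 4) - 3 = (4 + p) - 3 = 1 + p)
(94 + y(-4))² = (94 + (1 - 4))² = (94 - 3)² = 91² = 8281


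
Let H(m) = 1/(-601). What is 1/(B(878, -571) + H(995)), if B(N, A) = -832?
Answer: -601/500033 ≈ -0.0012019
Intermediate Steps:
H(m) = -1/601
1/(B(878, -571) + H(995)) = 1/(-832 - 1/601) = 1/(-500033/601) = -601/500033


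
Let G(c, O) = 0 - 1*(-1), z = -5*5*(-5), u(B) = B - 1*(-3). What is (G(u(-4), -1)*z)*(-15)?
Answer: -1875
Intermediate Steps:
u(B) = 3 + B (u(B) = B + 3 = 3 + B)
z = 125 (z = -25*(-5) = 125)
G(c, O) = 1 (G(c, O) = 0 + 1 = 1)
(G(u(-4), -1)*z)*(-15) = (1*125)*(-15) = 125*(-15) = -1875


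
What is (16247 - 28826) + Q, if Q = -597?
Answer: -13176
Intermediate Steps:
(16247 - 28826) + Q = (16247 - 28826) - 597 = -12579 - 597 = -13176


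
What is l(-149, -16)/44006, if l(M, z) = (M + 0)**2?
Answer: 22201/44006 ≈ 0.50450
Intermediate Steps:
l(M, z) = M**2
l(-149, -16)/44006 = (-149)**2/44006 = 22201*(1/44006) = 22201/44006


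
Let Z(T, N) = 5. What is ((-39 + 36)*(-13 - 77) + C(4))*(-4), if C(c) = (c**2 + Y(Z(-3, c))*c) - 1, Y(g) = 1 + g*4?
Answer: -1476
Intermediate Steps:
Y(g) = 1 + 4*g
C(c) = -1 + c**2 + 21*c (C(c) = (c**2 + (1 + 4*5)*c) - 1 = (c**2 + (1 + 20)*c) - 1 = (c**2 + 21*c) - 1 = -1 + c**2 + 21*c)
((-39 + 36)*(-13 - 77) + C(4))*(-4) = ((-39 + 36)*(-13 - 77) + (-1 + 4**2 + 21*4))*(-4) = (-3*(-90) + (-1 + 16 + 84))*(-4) = (270 + 99)*(-4) = 369*(-4) = -1476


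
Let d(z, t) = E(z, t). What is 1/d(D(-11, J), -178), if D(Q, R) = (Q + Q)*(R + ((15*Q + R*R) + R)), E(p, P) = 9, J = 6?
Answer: ⅑ ≈ 0.11111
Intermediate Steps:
D(Q, R) = 2*Q*(R² + 2*R + 15*Q) (D(Q, R) = (2*Q)*(R + ((15*Q + R²) + R)) = (2*Q)*(R + ((R² + 15*Q) + R)) = (2*Q)*(R + (R + R² + 15*Q)) = (2*Q)*(R² + 2*R + 15*Q) = 2*Q*(R² + 2*R + 15*Q))
d(z, t) = 9
1/d(D(-11, J), -178) = 1/9 = ⅑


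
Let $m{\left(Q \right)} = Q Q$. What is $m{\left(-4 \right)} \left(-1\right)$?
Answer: $-16$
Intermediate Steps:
$m{\left(Q \right)} = Q^{2}$
$m{\left(-4 \right)} \left(-1\right) = \left(-4\right)^{2} \left(-1\right) = 16 \left(-1\right) = -16$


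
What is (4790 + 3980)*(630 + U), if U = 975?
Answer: 14075850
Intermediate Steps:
(4790 + 3980)*(630 + U) = (4790 + 3980)*(630 + 975) = 8770*1605 = 14075850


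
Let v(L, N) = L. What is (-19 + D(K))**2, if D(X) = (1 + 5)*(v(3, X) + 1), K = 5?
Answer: 25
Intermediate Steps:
D(X) = 24 (D(X) = (1 + 5)*(3 + 1) = 6*4 = 24)
(-19 + D(K))**2 = (-19 + 24)**2 = 5**2 = 25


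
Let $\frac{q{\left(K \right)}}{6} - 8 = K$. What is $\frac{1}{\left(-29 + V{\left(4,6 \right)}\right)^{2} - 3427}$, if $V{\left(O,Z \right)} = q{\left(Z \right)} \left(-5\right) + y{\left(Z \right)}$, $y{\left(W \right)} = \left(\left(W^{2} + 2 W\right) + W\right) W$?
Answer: $\frac{1}{12198} \approx 8.1981 \cdot 10^{-5}$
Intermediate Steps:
$q{\left(K \right)} = 48 + 6 K$
$y{\left(W \right)} = W \left(W^{2} + 3 W\right)$ ($y{\left(W \right)} = \left(W^{2} + 3 W\right) W = W \left(W^{2} + 3 W\right)$)
$V{\left(O,Z \right)} = -240 - 30 Z + Z^{2} \left(3 + Z\right)$ ($V{\left(O,Z \right)} = \left(48 + 6 Z\right) \left(-5\right) + Z^{2} \left(3 + Z\right) = \left(-240 - 30 Z\right) + Z^{2} \left(3 + Z\right) = -240 - 30 Z + Z^{2} \left(3 + Z\right)$)
$\frac{1}{\left(-29 + V{\left(4,6 \right)}\right)^{2} - 3427} = \frac{1}{\left(-29 - \left(420 - 6^{2} \left(3 + 6\right)\right)\right)^{2} - 3427} = \frac{1}{\left(-29 - 96\right)^{2} - 3427} = \frac{1}{\left(-125\right)^{2} - 3427} = \frac{1}{15625 - 3427} = \frac{1}{12198}$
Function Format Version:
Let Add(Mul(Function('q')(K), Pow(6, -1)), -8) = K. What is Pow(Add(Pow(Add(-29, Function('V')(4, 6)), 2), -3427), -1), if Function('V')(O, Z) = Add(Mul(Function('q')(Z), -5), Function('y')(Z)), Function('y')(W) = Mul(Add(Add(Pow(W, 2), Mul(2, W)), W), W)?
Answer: Rational(1, 12198) ≈ 8.1981e-5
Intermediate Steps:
Function('q')(K) = Add(48, Mul(6, K))
Function('y')(W) = Mul(W, Add(Pow(W, 2), Mul(3, W))) (Function('y')(W) = Mul(Add(Pow(W, 2), Mul(3, W)), W) = Mul(W, Add(Pow(W, 2), Mul(3, W))))
Function('V')(O, Z) = Add(-240, Mul(-30, Z), Mul(Pow(Z, 2), Add(3, Z))) (Function('V')(O, Z) = Add(Mul(Add(48, Mul(6, Z)), -5), Mul(Pow(Z, 2), Add(3, Z))) = Add(Add(-240, Mul(-30, Z)), Mul(Pow(Z, 2), Add(3, Z))) = Add(-240, Mul(-30, Z), Mul(Pow(Z, 2), Add(3, Z))))
Pow(Add(Pow(Add(-29, Function('V')(4, 6)), 2), -3427), -1) = Pow(Add(Pow(Add(-29, Add(-240, Mul(-30, 6), Mul(Pow(6, 2), Add(3, 6)))), 2), -3427), -1) = Pow(Add(Pow(Add(-29, Add(-240, -180, Mul(36, 9))), 2), -3427), -1) = Pow(Add(Pow(Add(-29, Add(-240, -180, 324)), 2), -3427), -1) = Pow(Add(Pow(Add(-29, -96), 2), -3427), -1) = Pow(Add(Pow(-125, 2), -3427), -1) = Pow(Add(15625, -3427), -1) = Pow(12198, -1) = Rational(1, 12198)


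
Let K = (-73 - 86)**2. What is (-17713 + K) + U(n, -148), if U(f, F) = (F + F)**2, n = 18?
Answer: 95184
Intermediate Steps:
K = 25281 (K = (-159)**2 = 25281)
U(f, F) = 4*F**2 (U(f, F) = (2*F)**2 = 4*F**2)
(-17713 + K) + U(n, -148) = (-17713 + 25281) + 4*(-148)**2 = 7568 + 4*21904 = 7568 + 87616 = 95184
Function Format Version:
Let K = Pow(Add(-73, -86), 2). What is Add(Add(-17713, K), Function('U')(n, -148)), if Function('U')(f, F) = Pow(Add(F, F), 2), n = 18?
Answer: 95184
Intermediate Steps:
K = 25281 (K = Pow(-159, 2) = 25281)
Function('U')(f, F) = Mul(4, Pow(F, 2)) (Function('U')(f, F) = Pow(Mul(2, F), 2) = Mul(4, Pow(F, 2)))
Add(Add(-17713, K), Function('U')(n, -148)) = Add(Add(-17713, 25281), Mul(4, Pow(-148, 2))) = Add(7568, Mul(4, 21904)) = Add(7568, 87616) = 95184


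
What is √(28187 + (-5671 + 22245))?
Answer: √44761 ≈ 211.57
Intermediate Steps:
√(28187 + (-5671 + 22245)) = √(28187 + 16574) = √44761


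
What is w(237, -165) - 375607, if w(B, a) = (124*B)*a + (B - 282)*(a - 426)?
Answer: -5198032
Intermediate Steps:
w(B, a) = (-426 + a)*(-282 + B) + 124*B*a (w(B, a) = 124*B*a + (-282 + B)*(-426 + a) = 124*B*a + (-426 + a)*(-282 + B) = (-426 + a)*(-282 + B) + 124*B*a)
w(237, -165) - 375607 = (120132 - 426*237 - 282*(-165) + 125*237*(-165)) - 375607 = (120132 - 100962 + 46530 - 4888125) - 375607 = -4822425 - 375607 = -5198032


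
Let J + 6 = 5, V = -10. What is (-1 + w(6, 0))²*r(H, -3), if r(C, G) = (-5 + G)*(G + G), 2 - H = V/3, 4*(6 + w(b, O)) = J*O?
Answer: 2352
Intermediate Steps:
J = -1 (J = -6 + 5 = -1)
w(b, O) = -6 - O/4 (w(b, O) = -6 + (-O)/4 = -6 - O/4)
H = 16/3 (H = 2 - (-10)/3 = 2 - 1*(-10/3) = 2 + 10/3 = 16/3 ≈ 5.3333)
r(C, G) = 2*G*(-5 + G) (r(C, G) = (-5 + G)*(2*G) = 2*G*(-5 + G))
(-1 + w(6, 0))²*r(H, -3) = (-1 + (-6 - ¼*0))²*(2*(-3)*(-5 - 3)) = (-1 + (-6 + 0))²*(2*(-3)*(-8)) = (-1 - 6)²*48 = (-7)²*48 = 49*48 = 2352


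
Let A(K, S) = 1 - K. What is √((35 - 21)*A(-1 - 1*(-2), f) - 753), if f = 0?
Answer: I*√753 ≈ 27.441*I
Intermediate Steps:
√((35 - 21)*A(-1 - 1*(-2), f) - 753) = √((35 - 21)*(1 - (-1 - 1*(-2))) - 753) = √(14*(1 - (-1 + 2)) - 753) = √(14*(1 - 1*1) - 753) = √(14*(1 - 1) - 753) = √(14*0 - 753) = √(0 - 753) = √(-753) = I*√753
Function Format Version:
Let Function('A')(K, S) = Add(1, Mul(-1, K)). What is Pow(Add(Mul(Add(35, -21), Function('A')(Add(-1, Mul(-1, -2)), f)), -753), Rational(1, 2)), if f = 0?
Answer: Mul(I, Pow(753, Rational(1, 2))) ≈ Mul(27.441, I)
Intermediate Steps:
Pow(Add(Mul(Add(35, -21), Function('A')(Add(-1, Mul(-1, -2)), f)), -753), Rational(1, 2)) = Pow(Add(Mul(Add(35, -21), Add(1, Mul(-1, Add(-1, Mul(-1, -2))))), -753), Rational(1, 2)) = Pow(Add(Mul(14, Add(1, Mul(-1, Add(-1, 2)))), -753), Rational(1, 2)) = Pow(Add(Mul(14, Add(1, Mul(-1, 1))), -753), Rational(1, 2)) = Pow(Add(Mul(14, Add(1, -1)), -753), Rational(1, 2)) = Pow(Add(Mul(14, 0), -753), Rational(1, 2)) = Pow(Add(0, -753), Rational(1, 2)) = Pow(-753, Rational(1, 2)) = Mul(I, Pow(753, Rational(1, 2)))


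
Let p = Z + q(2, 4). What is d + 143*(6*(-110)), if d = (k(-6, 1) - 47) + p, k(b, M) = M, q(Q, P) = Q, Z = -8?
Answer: -94432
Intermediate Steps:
p = -6 (p = -8 + 2 = -6)
d = -52 (d = (1 - 47) - 6 = -46 - 6 = -52)
d + 143*(6*(-110)) = -52 + 143*(6*(-110)) = -52 + 143*(-660) = -52 - 94380 = -94432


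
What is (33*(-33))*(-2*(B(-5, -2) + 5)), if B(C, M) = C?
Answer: 0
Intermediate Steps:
(33*(-33))*(-2*(B(-5, -2) + 5)) = (33*(-33))*(-2*(-5 + 5)) = -(-2178)*0 = -1089*0 = 0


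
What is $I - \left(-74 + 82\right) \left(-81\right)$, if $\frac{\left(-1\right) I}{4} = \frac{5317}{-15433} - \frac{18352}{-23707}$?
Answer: $\frac{236455139700}{365870131} \approx 646.28$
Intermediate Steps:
$I = - \frac{628705188}{365870131}$ ($I = - 4 \left(\frac{5317}{-15433} - \frac{18352}{-23707}\right) = - 4 \left(5317 \left(- \frac{1}{15433}\right) - - \frac{18352}{23707}\right) = - 4 \left(- \frac{5317}{15433} + \frac{18352}{23707}\right) = \left(-4\right) \frac{157176297}{365870131} = - \frac{628705188}{365870131} \approx -1.7184$)
$I - \left(-74 + 82\right) \left(-81\right) = - \frac{628705188}{365870131} - \left(-74 + 82\right) \left(-81\right) = - \frac{628705188}{365870131} - 8 \left(-81\right) = - \frac{628705188}{365870131} - -648 = - \frac{628705188}{365870131} + 648 = \frac{236455139700}{365870131}$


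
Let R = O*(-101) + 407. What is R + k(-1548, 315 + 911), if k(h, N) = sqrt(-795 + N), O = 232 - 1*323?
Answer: 9598 + sqrt(431) ≈ 9618.8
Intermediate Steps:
O = -91 (O = 232 - 323 = -91)
R = 9598 (R = -91*(-101) + 407 = 9191 + 407 = 9598)
R + k(-1548, 315 + 911) = 9598 + sqrt(-795 + (315 + 911)) = 9598 + sqrt(-795 + 1226) = 9598 + sqrt(431)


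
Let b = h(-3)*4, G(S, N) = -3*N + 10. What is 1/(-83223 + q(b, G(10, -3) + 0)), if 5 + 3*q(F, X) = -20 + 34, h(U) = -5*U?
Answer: -1/83220 ≈ -1.2016e-5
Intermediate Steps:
G(S, N) = 10 - 3*N
b = 60 (b = -5*(-3)*4 = 15*4 = 60)
q(F, X) = 3 (q(F, X) = -5/3 + (-20 + 34)/3 = -5/3 + (⅓)*14 = -5/3 + 14/3 = 3)
1/(-83223 + q(b, G(10, -3) + 0)) = 1/(-83223 + 3) = 1/(-83220) = -1/83220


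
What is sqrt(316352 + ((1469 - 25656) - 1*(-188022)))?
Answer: sqrt(480187) ≈ 692.96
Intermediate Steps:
sqrt(316352 + ((1469 - 25656) - 1*(-188022))) = sqrt(316352 + (-24187 + 188022)) = sqrt(316352 + 163835) = sqrt(480187)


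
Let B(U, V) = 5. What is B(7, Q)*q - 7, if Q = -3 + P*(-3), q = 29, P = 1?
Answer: 138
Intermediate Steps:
Q = -6 (Q = -3 + 1*(-3) = -3 - 3 = -6)
B(7, Q)*q - 7 = 5*29 - 7 = 145 - 7 = 138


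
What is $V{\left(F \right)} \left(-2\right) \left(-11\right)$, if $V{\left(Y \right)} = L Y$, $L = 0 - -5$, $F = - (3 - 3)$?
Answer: $0$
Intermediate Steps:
$F = 0$ ($F = - (3 - 3) = \left(-1\right) 0 = 0$)
$L = 5$ ($L = 0 + 5 = 5$)
$V{\left(Y \right)} = 5 Y$
$V{\left(F \right)} \left(-2\right) \left(-11\right) = 5 \cdot 0 \left(-2\right) \left(-11\right) = 0 \left(-2\right) \left(-11\right) = 0 \left(-11\right) = 0$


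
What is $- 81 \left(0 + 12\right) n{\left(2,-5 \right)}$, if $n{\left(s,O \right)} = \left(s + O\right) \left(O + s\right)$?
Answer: $-8748$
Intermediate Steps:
$n{\left(s,O \right)} = \left(O + s\right)^{2}$ ($n{\left(s,O \right)} = \left(O + s\right) \left(O + s\right) = \left(O + s\right)^{2}$)
$- 81 \left(0 + 12\right) n{\left(2,-5 \right)} = - 81 \left(0 + 12\right) \left(-5 + 2\right)^{2} = \left(-81\right) 12 \left(-3\right)^{2} = \left(-972\right) 9 = -8748$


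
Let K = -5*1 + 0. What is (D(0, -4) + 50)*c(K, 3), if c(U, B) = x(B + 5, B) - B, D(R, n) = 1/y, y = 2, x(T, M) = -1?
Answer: -202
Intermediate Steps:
K = -5 (K = -5 + 0 = -5)
D(R, n) = 1/2
c(U, B) = -1 - B
(D(0, -4) + 50)*c(K, 3) = (1/2 + 50)*(-1 - 1*3) = 101*(-1 - 3)/2 = (101/2)*(-4) = -202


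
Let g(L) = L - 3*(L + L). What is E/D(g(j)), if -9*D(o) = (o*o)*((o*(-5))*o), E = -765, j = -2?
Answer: -1377/10000 ≈ -0.13770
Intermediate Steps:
g(L) = -5*L (g(L) = L - 6*L = -5*L)
D(o) = 5*o⁴/9 (D(o) = -o*o*(o*(-5))*o/9 = -o²*(-5*o)*o/9 = -o²*(-5*o²)/9 = -(-5)*o⁴/9 = 5*o⁴/9)
E/D(g(j)) = -765/(5*(-5*(-2))⁴/9) = -765/((5/9)*10⁴) = -765/((5/9)*10000) = -765/50000/9 = -765*9/50000 = -1377/10000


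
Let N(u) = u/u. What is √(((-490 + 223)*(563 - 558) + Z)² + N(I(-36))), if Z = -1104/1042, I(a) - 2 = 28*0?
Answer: √484537383010/521 ≈ 1336.1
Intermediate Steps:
I(a) = 2 (I(a) = 2 + 28*0 = 2 + 0 = 2)
Z = -552/521 (Z = -1104*1/1042 = -552/521 ≈ -1.0595)
N(u) = 1
√(((-490 + 223)*(563 - 558) + Z)² + N(I(-36))) = √(((-490 + 223)*(563 - 558) - 552/521)² + 1) = √((-267*5 - 552/521)² + 1) = √((-1335 - 552/521)² + 1) = √((-696087/521)² + 1) = √(484537111569/271441 + 1) = √(484537383010/271441) = √484537383010/521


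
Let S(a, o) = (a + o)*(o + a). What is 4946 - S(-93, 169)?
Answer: -830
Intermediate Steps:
S(a, o) = (a + o)² (S(a, o) = (a + o)*(a + o) = (a + o)²)
4946 - S(-93, 169) = 4946 - (-93 + 169)² = 4946 - 1*76² = 4946 - 1*5776 = 4946 - 5776 = -830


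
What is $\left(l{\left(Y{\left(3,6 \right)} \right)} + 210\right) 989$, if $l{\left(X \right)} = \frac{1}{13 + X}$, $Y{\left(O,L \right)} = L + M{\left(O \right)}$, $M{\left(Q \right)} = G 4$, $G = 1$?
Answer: $207733$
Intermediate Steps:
$M{\left(Q \right)} = 4$ ($M{\left(Q \right)} = 1 \cdot 4 = 4$)
$Y{\left(O,L \right)} = 4 + L$ ($Y{\left(O,L \right)} = L + 4 = 4 + L$)
$\left(l{\left(Y{\left(3,6 \right)} \right)} + 210\right) 989 = \left(\frac{1}{13 + \left(4 + 6\right)} + 210\right) 989 = \left(\frac{1}{13 + 10} + 210\right) 989 = \left(\frac{1}{23} + 210\right) 989 = \frac{4831}{23} \cdot 989 = 207733$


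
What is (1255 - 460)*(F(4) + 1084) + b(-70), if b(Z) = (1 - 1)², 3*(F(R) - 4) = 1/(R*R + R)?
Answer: 3459893/4 ≈ 8.6497e+5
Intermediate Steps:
F(R) = 4 + 1/(3*(R + R²)) (F(R) = 4 + 1/(3*(R*R + R)) = 4 + 1/(3*(R² + R)) = 4 + 1/(3*(R + R²)))
b(Z) = 0 (b(Z) = 0² = 0)
(1255 - 460)*(F(4) + 1084) + b(-70) = (1255 - 460)*((⅓)*(1 + 12*4 + 12*4²)/(4*(1 + 4)) + 1084) + 0 = 795*((⅓)*(¼)*(1 + 48 + 12*16)/5 + 1084) + 0 = 795*((⅓)*(¼)*(⅕)*(1 + 48 + 192) + 1084) + 0 = 795*((⅓)*(¼)*(⅕)*241 + 1084) + 0 = 795*(241/60 + 1084) + 0 = 795*(65281/60) + 0 = 3459893/4 + 0 = 3459893/4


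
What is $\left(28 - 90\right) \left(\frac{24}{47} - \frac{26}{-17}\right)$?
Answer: $- \frac{101060}{799} \approx -126.48$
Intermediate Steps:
$\left(28 - 90\right) \left(\frac{24}{47} - \frac{26}{-17}\right) = - 62 \left(24 \cdot \frac{1}{47} - - \frac{26}{17}\right) = - 62 \left(\frac{24}{47} + \frac{26}{17}\right) = \left(-62\right) \frac{1630}{799} = - \frac{101060}{799}$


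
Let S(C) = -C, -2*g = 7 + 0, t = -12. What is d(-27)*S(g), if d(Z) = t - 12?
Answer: -84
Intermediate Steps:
d(Z) = -24 (d(Z) = -12 - 12 = -24)
g = -7/2 (g = -(7 + 0)/2 = -½*7 = -7/2 ≈ -3.5000)
d(-27)*S(g) = -(-24)*(-7)/2 = -24*7/2 = -84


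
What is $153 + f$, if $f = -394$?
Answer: $-241$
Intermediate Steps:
$153 + f = 153 - 394 = -241$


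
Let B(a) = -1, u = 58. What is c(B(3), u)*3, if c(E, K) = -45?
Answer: -135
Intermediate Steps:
c(B(3), u)*3 = -45*3 = -135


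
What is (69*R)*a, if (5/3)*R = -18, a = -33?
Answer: 122958/5 ≈ 24592.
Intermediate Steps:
R = -54/5 (R = (⅗)*(-18) = -54/5 ≈ -10.800)
(69*R)*a = (69*(-54/5))*(-33) = -3726/5*(-33) = 122958/5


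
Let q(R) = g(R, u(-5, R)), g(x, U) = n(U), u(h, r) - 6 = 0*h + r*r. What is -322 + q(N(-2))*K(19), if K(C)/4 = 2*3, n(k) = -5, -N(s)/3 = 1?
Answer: -442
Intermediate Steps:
u(h, r) = 6 + r² (u(h, r) = 6 + (0*h + r*r) = 6 + (0 + r²) = 6 + r²)
N(s) = -3 (N(s) = -3*1 = -3)
g(x, U) = -5
q(R) = -5
K(C) = 24 (K(C) = 4*(2*3) = 4*6 = 24)
-322 + q(N(-2))*K(19) = -322 - 5*24 = -322 - 120 = -442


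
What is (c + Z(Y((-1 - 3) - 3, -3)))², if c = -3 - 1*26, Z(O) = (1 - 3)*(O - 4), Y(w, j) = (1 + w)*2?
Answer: 9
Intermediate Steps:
Y(w, j) = 2 + 2*w
Z(O) = 8 - 2*O (Z(O) = -2*(-4 + O) = 8 - 2*O)
c = -29 (c = -3 - 26 = -29)
(c + Z(Y((-1 - 3) - 3, -3)))² = (-29 + (8 - 2*(2 + 2*((-1 - 3) - 3))))² = (-29 + (8 - 2*(2 + 2*(-4 - 3))))² = (-29 + (8 - 2*(2 + 2*(-7))))² = (-29 + (8 - 2*(2 - 14)))² = (-29 + (8 - 2*(-12)))² = (-29 + (8 + 24))² = (-29 + 32)² = 3² = 9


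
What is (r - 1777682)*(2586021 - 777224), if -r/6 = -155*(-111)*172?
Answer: -35331669529874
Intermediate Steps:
r = -17755560 (r = -6*(-155*(-111))*172 = -103230*172 = -6*2959260 = -17755560)
(r - 1777682)*(2586021 - 777224) = (-17755560 - 1777682)*(2586021 - 777224) = -19533242*1808797 = -35331669529874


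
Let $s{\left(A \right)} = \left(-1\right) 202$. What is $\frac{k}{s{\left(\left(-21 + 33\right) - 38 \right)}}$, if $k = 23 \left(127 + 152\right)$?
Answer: $- \frac{6417}{202} \approx -31.767$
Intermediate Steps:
$s{\left(A \right)} = -202$
$k = 6417$ ($k = 23 \cdot 279 = 6417$)
$\frac{k}{s{\left(\left(-21 + 33\right) - 38 \right)}} = \frac{6417}{-202} = 6417 \left(- \frac{1}{202}\right) = - \frac{6417}{202}$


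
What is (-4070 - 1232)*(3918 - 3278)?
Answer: -3393280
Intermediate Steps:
(-4070 - 1232)*(3918 - 3278) = -5302*640 = -3393280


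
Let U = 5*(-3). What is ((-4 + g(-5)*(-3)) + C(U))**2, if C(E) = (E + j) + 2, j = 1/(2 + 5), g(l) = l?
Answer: 169/49 ≈ 3.4490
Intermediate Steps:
j = 1/7 ≈ 0.14286
U = -15
C(E) = 15/7 + E (C(E) = (E + 1/7) + 2 = (1/7 + E) + 2 = 15/7 + E)
((-4 + g(-5)*(-3)) + C(U))**2 = ((-4 - 5*(-3)) + (15/7 - 15))**2 = ((-4 + 15) - 90/7)**2 = (11 - 90/7)**2 = (-13/7)**2 = 169/49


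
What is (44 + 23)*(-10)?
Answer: -670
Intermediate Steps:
(44 + 23)*(-10) = 67*(-10) = -670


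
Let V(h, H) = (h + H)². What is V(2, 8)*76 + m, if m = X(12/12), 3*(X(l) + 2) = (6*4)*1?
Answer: 7606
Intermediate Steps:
X(l) = 6 (X(l) = -2 + ((6*4)*1)/3 = -2 + (24*1)/3 = -2 + (⅓)*24 = -2 + 8 = 6)
m = 6
V(h, H) = (H + h)²
V(2, 8)*76 + m = (8 + 2)²*76 + 6 = 10²*76 + 6 = 100*76 + 6 = 7600 + 6 = 7606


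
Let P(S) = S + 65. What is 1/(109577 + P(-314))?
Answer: 1/109328 ≈ 9.1468e-6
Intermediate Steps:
P(S) = 65 + S
1/(109577 + P(-314)) = 1/(109577 + (65 - 314)) = 1/(109577 - 249) = 1/109328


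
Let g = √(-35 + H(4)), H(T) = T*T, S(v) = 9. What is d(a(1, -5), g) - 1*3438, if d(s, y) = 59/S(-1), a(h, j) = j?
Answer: -30883/9 ≈ -3431.4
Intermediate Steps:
H(T) = T²
g = I*√19 (g = √(-35 + 4²) = √(-35 + 16) = √(-19) = I*√19 ≈ 4.3589*I)
d(s, y) = 59/9
d(a(1, -5), g) - 1*3438 = 59/9 - 1*3438 = 59/9 - 3438 = -30883/9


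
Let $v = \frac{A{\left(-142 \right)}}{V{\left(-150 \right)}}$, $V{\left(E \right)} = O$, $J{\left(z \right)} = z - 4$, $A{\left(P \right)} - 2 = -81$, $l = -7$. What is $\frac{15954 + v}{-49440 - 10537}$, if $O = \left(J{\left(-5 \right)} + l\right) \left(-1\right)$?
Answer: $- \frac{255185}{959632} \approx -0.26592$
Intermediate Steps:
$A{\left(P \right)} = -79$ ($A{\left(P \right)} = 2 - 81 = -79$)
$J{\left(z \right)} = -4 + z$
$O = 16$ ($O = \left(\left(-4 - 5\right) - 7\right) \left(-1\right) = \left(-9 - 7\right) \left(-1\right) = \left(-16\right) \left(-1\right) = 16$)
$V{\left(E \right)} = 16$
$v = - \frac{79}{16} \approx -4.9375$
$\frac{15954 + v}{-49440 - 10537} = \frac{15954 - \frac{79}{16}}{-49440 - 10537} = \frac{255185}{16 \left(-59977\right)} = \frac{255185}{16} \left(- \frac{1}{59977}\right) = - \frac{255185}{959632}$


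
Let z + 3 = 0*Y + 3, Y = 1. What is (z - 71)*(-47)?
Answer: 3337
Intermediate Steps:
z = 0 (z = -3 + (0*1 + 3) = -3 + (0 + 3) = -3 + 3 = 0)
(z - 71)*(-47) = (0 - 71)*(-47) = -71*(-47) = 3337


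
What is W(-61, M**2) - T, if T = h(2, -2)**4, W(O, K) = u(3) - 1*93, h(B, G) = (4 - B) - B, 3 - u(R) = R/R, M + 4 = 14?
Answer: -91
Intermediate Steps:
M = 10 (M = -4 + 14 = 10)
u(R) = 2 (u(R) = 3 - R/R = 3 - 1*1 = 3 - 1 = 2)
h(B, G) = 4 - 2*B
W(O, K) = -91 (W(O, K) = 2 - 1*93 = 2 - 93 = -91)
T = 0 (T = (4 - 2*2)**4 = (4 - 4)**4 = 0**4 = 0)
W(-61, M**2) - T = -91 - 1*0 = -91 + 0 = -91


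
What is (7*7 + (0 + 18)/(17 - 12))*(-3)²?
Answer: 2367/5 ≈ 473.40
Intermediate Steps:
(7*7 + (0 + 18)/(17 - 12))*(-3)² = (49 + 18/5)*9 = (263/5)*9 = 2367/5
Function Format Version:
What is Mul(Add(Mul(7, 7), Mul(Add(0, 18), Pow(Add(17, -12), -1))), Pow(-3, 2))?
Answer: Rational(2367, 5) ≈ 473.40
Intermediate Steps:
Mul(Add(Mul(7, 7), Mul(Add(0, 18), Pow(Add(17, -12), -1))), Pow(-3, 2)) = Mul(Add(49, Mul(18, Pow(5, -1))), 9) = Mul(Add(49, Mul(18, Rational(1, 5))), 9) = Mul(Add(49, Rational(18, 5)), 9) = Mul(Rational(263, 5), 9) = Rational(2367, 5)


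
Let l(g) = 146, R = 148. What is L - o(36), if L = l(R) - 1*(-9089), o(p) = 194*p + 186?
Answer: 2065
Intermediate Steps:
o(p) = 186 + 194*p
L = 9235 (L = 146 - 1*(-9089) = 146 + 9089 = 9235)
L - o(36) = 9235 - (186 + 194*36) = 9235 - (186 + 6984) = 9235 - 1*7170 = 9235 - 7170 = 2065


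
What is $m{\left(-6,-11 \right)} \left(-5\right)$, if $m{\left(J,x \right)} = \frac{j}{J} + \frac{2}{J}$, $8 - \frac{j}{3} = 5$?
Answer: $\frac{55}{6} \approx 9.1667$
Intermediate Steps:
$j = 9$ ($j = 24 - 15 = 9$)
$m{\left(J,x \right)} = \frac{11}{J}$ ($m{\left(J,x \right)} = \frac{9}{J} + \frac{2}{J} = \frac{11}{J}$)
$m{\left(-6,-11 \right)} \left(-5\right) = \frac{11}{-6} \left(-5\right) = 11 \left(- \frac{1}{6}\right) \left(-5\right) = \left(- \frac{11}{6}\right) \left(-5\right) = \frac{55}{6}$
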